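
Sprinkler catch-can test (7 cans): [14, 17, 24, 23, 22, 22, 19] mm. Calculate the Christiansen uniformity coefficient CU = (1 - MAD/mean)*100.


mean = 20.142857 mm
MAD = 2.979592 mm
CU = (1 - 2.979592/20.142857)*100

85.2077 %


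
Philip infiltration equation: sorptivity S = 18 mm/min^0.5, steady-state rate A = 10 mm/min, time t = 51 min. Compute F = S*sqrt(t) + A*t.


F = S*sqrt(t) + A*t
F = 18*sqrt(51) + 10*51
F = 18*7.141428 + 510

638.5457 mm


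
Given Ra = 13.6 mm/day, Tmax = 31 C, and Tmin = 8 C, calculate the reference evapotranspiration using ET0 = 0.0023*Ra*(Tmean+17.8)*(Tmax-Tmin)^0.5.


Tmean = (Tmax + Tmin)/2 = (31 + 8)/2 = 19.5
ET0 = 0.0023 * 13.6 * (19.5 + 17.8) * sqrt(31 - 8)
ET0 = 0.0023 * 13.6 * 37.3 * 4.795832

5.5955 mm/day


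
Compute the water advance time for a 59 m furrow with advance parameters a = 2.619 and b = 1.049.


t = (L/a)^(1/b)
t = (59/2.619)^(1/1.049)
t = 22.527682^(1/1.049)

19.4773 min


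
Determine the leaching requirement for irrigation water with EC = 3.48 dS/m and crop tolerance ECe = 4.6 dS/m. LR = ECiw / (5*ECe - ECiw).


LR = ECiw / (5*ECe - ECiw)
LR = 3.48 / (5*4.6 - 3.48)
LR = 3.48 / 19.5200

0.1783


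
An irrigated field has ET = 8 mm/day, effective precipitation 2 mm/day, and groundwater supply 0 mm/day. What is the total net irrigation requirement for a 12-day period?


Daily deficit = ET - Pe - GW = 8 - 2 - 0 = 6 mm/day
NIR = 6 * 12 = 72 mm

72.0000 mm


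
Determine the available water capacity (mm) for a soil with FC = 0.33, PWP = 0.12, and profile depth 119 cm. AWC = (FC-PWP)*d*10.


AWC = (FC - PWP) * d * 10
AWC = (0.33 - 0.12) * 119 * 10
AWC = 0.2100 * 119 * 10

249.9000 mm


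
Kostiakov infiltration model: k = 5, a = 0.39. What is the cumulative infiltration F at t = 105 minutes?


F = k * t^a = 5 * 105^0.39
F = 5 * 6.141350

30.7067 mm


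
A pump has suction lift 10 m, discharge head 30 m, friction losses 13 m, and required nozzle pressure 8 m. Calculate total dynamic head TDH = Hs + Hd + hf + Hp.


TDH = Hs + Hd + hf + Hp = 10 + 30 + 13 + 8 = 61

61 m


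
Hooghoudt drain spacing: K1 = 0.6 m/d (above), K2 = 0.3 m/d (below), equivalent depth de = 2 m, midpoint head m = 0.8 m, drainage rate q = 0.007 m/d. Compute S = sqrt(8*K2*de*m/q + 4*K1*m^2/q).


S^2 = 8*K2*de*m/q + 4*K1*m^2/q
S^2 = 8*0.3*2*0.8/0.007 + 4*0.6*0.8^2/0.007
S = sqrt(768.0000)

27.7128 m


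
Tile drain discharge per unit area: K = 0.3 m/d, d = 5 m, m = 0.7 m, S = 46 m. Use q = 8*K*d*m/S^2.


q = 8*K*d*m/S^2
q = 8*0.3*5*0.7/46^2
q = 8.4000 / 2116

0.0040 m/d


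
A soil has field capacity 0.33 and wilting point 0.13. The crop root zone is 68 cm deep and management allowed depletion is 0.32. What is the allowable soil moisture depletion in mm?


SMD = (FC - PWP) * d * MAD * 10
SMD = (0.33 - 0.13) * 68 * 0.32 * 10
SMD = 0.2000 * 68 * 0.32 * 10

43.5200 mm


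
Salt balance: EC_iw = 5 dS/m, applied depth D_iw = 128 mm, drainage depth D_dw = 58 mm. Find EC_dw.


EC_dw = EC_iw * D_iw / D_dw
EC_dw = 5 * 128 / 58
EC_dw = 640 / 58

11.0345 dS/m


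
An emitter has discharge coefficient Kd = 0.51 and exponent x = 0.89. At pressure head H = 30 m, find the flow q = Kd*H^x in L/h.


q = Kd * H^x = 0.51 * 30^0.89 = 0.51 * 20.636589

10.5247 L/h


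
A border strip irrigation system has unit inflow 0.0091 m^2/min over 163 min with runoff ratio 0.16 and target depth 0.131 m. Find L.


L = q*t/((1+r)*Z)
L = 0.0091*163/((1+0.16)*0.131)
L = 1.4833/0.15196

9.7611 m


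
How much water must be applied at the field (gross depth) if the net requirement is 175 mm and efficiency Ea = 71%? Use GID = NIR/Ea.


Ea = 71% = 0.71
GID = NIR / Ea = 175 / 0.71 = 246.4789 mm

246.4789 mm


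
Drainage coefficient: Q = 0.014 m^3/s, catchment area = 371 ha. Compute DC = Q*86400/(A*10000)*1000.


DC = Q * 86400 / (A * 10000) * 1000
DC = 0.014 * 86400 / (371 * 10000) * 1000
DC = 1209600.0000 / 3710000

0.3260 mm/day


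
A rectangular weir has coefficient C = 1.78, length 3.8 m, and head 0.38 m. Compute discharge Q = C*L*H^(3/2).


Q = C * L * H^(3/2) = 1.78 * 3.8 * 0.38^1.5 = 1.78 * 3.8 * 0.234248

1.5845 m^3/s


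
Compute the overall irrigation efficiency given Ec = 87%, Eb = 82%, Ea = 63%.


Ec = 0.87, Eb = 0.82, Ea = 0.63
E = 0.87 * 0.82 * 0.63 * 100 = 44.9442%

44.9442 %


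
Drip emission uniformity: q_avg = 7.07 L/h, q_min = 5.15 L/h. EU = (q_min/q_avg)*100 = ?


EU = (q_min/q_avg)*100 = (5.15/7.07)*100 = 72.8430%

72.8430 %


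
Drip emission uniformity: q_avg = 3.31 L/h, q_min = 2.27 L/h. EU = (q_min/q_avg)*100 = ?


EU = (q_min/q_avg)*100 = (2.27/3.31)*100 = 68.5801%

68.5801 %


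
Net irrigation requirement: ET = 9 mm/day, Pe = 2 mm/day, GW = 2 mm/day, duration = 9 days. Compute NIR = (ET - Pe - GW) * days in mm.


Daily deficit = ET - Pe - GW = 9 - 2 - 2 = 5 mm/day
NIR = 5 * 9 = 45 mm

45.0000 mm


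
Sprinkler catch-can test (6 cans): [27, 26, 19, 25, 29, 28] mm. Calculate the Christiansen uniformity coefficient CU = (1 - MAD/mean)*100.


mean = 25.666667 mm
MAD = 2.444444 mm
CU = (1 - 2.444444/25.666667)*100

90.4762 %


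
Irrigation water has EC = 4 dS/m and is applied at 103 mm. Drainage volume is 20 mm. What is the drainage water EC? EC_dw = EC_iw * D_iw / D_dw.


EC_dw = EC_iw * D_iw / D_dw
EC_dw = 4 * 103 / 20
EC_dw = 412 / 20

20.6000 dS/m


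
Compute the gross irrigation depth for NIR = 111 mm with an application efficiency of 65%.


Ea = 65% = 0.65
GID = NIR / Ea = 111 / 0.65 = 170.7692 mm

170.7692 mm


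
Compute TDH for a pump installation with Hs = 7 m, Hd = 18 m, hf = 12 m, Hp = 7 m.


TDH = Hs + Hd + hf + Hp = 7 + 18 + 12 + 7 = 44

44 m


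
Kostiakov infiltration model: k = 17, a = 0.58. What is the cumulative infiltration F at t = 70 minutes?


F = k * t^a = 17 * 70^0.58
F = 17 * 11.753220

199.8047 mm


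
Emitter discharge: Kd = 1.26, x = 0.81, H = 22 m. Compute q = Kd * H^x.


q = Kd * H^x = 1.26 * 22^0.81 = 1.26 * 12.228195

15.4075 L/h


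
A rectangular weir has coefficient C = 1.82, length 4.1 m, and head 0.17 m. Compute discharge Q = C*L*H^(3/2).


Q = C * L * H^(3/2) = 1.82 * 4.1 * 0.17^1.5 = 1.82 * 4.1 * 0.070093

0.5230 m^3/s


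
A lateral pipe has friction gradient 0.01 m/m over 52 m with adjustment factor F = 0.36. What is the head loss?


hf = J * L * F = 0.01 * 52 * 0.36 = 0.1872 m

0.1872 m


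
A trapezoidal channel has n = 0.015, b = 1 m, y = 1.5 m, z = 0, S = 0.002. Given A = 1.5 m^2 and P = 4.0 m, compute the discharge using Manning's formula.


R = A/P = 1.5/4.0 = 0.375000
Q = (1/0.015) * 1.5 * 0.375000^(2/3) * 0.002^0.5

2.3256 m^3/s


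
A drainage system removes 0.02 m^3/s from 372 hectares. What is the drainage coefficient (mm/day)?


DC = Q * 86400 / (A * 10000) * 1000
DC = 0.02 * 86400 / (372 * 10000) * 1000
DC = 1728000.0000 / 3720000

0.4645 mm/day


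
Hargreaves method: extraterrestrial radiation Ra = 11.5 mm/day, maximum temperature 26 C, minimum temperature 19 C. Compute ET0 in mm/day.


Tmean = (Tmax + Tmin)/2 = (26 + 19)/2 = 22.5
ET0 = 0.0023 * 11.5 * (22.5 + 17.8) * sqrt(26 - 19)
ET0 = 0.0023 * 11.5 * 40.3 * 2.645751

2.8202 mm/day


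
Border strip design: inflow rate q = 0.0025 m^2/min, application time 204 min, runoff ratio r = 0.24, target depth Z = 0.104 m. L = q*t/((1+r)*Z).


L = q*t/((1+r)*Z)
L = 0.0025*204/((1+0.24)*0.104)
L = 0.51/0.12896

3.9547 m


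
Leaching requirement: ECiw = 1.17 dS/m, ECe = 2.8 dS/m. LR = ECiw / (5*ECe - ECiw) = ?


LR = ECiw / (5*ECe - ECiw)
LR = 1.17 / (5*2.8 - 1.17)
LR = 1.17 / 12.8300

0.0912


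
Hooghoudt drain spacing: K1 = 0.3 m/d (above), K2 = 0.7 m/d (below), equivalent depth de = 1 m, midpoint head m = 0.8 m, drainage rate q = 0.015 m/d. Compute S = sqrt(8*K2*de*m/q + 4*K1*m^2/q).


S^2 = 8*K2*de*m/q + 4*K1*m^2/q
S^2 = 8*0.7*1*0.8/0.015 + 4*0.3*0.8^2/0.015
S = sqrt(349.8667)

18.7047 m


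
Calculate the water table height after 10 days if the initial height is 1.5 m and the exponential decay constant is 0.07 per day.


m = m0 * exp(-k*t)
m = 1.5 * exp(-0.07 * 10)
m = 1.5 * exp(-0.7000)

0.7449 m


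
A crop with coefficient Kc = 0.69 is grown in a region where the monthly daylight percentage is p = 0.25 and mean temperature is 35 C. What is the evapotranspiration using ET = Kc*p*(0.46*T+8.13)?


ET = Kc * p * (0.46*T + 8.13)
ET = 0.69 * 0.25 * (0.46*35 + 8.13)
ET = 0.69 * 0.25 * 24.2300

4.1797 mm/day


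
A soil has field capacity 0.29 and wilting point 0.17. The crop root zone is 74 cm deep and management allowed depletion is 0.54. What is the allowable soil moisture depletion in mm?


SMD = (FC - PWP) * d * MAD * 10
SMD = (0.29 - 0.17) * 74 * 0.54 * 10
SMD = 0.1200 * 74 * 0.54 * 10

47.9520 mm


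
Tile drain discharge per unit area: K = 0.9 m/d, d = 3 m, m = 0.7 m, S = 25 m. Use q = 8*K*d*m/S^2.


q = 8*K*d*m/S^2
q = 8*0.9*3*0.7/25^2
q = 15.1200 / 625

0.0242 m/d


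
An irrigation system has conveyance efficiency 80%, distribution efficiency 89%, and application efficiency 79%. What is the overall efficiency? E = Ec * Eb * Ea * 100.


Ec = 0.8, Eb = 0.89, Ea = 0.79
E = 0.8 * 0.89 * 0.79 * 100 = 56.2480%

56.2480 %


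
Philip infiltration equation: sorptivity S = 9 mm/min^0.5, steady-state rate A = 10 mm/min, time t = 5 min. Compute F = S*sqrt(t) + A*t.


F = S*sqrt(t) + A*t
F = 9*sqrt(5) + 10*5
F = 9*2.236068 + 50

70.1246 mm


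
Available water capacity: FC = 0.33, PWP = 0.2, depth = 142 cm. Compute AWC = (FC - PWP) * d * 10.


AWC = (FC - PWP) * d * 10
AWC = (0.33 - 0.2) * 142 * 10
AWC = 0.1300 * 142 * 10

184.6000 mm


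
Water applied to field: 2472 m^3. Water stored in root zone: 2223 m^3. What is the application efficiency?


Ea = V_root / V_field * 100 = 2223 / 2472 * 100 = 89.9272%

89.9272 %


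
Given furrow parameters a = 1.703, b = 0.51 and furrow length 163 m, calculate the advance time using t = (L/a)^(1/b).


t = (L/a)^(1/b)
t = (163/1.703)^(1/0.51)
t = 95.713447^(1/0.51)

7660.5632 min


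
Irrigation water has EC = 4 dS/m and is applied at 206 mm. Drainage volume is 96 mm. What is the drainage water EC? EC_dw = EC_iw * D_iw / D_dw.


EC_dw = EC_iw * D_iw / D_dw
EC_dw = 4 * 206 / 96
EC_dw = 824 / 96

8.5833 dS/m


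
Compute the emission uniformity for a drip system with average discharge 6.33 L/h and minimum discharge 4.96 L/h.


EU = (q_min/q_avg)*100 = (4.96/6.33)*100 = 78.3570%

78.3570 %


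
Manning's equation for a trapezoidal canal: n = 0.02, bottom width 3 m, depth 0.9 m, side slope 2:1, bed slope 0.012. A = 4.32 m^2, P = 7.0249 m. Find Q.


R = A/P = 4.32/7.0249 = 0.614955
Q = (1/0.02) * 4.32 * 0.614955^(2/3) * 0.012^0.5

17.1109 m^3/s


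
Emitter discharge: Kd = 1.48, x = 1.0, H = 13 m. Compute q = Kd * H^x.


q = Kd * H^x = 1.48 * 13^1.0 = 1.48 * 13.000000

19.2400 L/h


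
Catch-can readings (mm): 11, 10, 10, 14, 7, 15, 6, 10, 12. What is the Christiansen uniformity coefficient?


mean = 10.555556 mm
MAD = 2.172840 mm
CU = (1 - 2.172840/10.555556)*100

79.4152 %


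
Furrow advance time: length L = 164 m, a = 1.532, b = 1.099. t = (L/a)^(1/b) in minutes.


t = (L/a)^(1/b)
t = (164/1.532)^(1/1.099)
t = 107.049608^(1/1.099)

70.2678 min


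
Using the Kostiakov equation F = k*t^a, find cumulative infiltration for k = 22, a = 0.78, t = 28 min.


F = k * t^a = 22 * 28^0.78
F = 22 * 13.451889

295.9416 mm


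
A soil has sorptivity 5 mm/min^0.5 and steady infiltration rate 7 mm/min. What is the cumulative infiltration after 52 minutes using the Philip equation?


F = S*sqrt(t) + A*t
F = 5*sqrt(52) + 7*52
F = 5*7.211103 + 364

400.0555 mm


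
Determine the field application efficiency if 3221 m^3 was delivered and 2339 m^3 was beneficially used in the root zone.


Ea = V_root / V_field * 100 = 2339 / 3221 * 100 = 72.6172%

72.6172 %


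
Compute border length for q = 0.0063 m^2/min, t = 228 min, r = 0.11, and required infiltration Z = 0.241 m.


L = q*t/((1+r)*Z)
L = 0.0063*228/((1+0.11)*0.241)
L = 1.4364/0.26751

5.3695 m


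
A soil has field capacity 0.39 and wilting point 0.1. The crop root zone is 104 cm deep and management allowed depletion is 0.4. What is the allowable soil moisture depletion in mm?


SMD = (FC - PWP) * d * MAD * 10
SMD = (0.39 - 0.1) * 104 * 0.4 * 10
SMD = 0.2900 * 104 * 0.4 * 10

120.6400 mm


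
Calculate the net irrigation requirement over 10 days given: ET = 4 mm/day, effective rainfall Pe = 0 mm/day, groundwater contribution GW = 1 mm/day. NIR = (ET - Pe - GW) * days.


Daily deficit = ET - Pe - GW = 4 - 0 - 1 = 3 mm/day
NIR = 3 * 10 = 30 mm

30.0000 mm


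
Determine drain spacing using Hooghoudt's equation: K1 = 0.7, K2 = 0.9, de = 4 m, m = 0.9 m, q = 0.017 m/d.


S^2 = 8*K2*de*m/q + 4*K1*m^2/q
S^2 = 8*0.9*4*0.9/0.017 + 4*0.7*0.9^2/0.017
S = sqrt(1658.1176)

40.7200 m


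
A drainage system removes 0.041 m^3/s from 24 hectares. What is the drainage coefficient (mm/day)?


DC = Q * 86400 / (A * 10000) * 1000
DC = 0.041 * 86400 / (24 * 10000) * 1000
DC = 3542400.0000 / 240000

14.7600 mm/day


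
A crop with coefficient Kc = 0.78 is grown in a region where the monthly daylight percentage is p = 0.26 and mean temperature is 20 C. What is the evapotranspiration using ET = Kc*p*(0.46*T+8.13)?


ET = Kc * p * (0.46*T + 8.13)
ET = 0.78 * 0.26 * (0.46*20 + 8.13)
ET = 0.78 * 0.26 * 17.3300

3.5145 mm/day


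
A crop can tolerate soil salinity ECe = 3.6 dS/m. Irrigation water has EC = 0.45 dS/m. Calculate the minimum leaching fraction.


LR = ECiw / (5*ECe - ECiw)
LR = 0.45 / (5*3.6 - 0.45)
LR = 0.45 / 17.5500

0.0256


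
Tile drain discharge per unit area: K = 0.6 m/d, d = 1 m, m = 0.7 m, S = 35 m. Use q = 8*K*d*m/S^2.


q = 8*K*d*m/S^2
q = 8*0.6*1*0.7/35^2
q = 3.3600 / 1225

0.0027 m/d


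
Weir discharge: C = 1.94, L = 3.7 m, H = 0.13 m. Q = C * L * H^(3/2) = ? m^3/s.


Q = C * L * H^(3/2) = 1.94 * 3.7 * 0.13^1.5 = 1.94 * 3.7 * 0.046872

0.3364 m^3/s


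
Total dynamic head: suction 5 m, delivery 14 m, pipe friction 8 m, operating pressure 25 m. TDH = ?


TDH = Hs + Hd + hf + Hp = 5 + 14 + 8 + 25 = 52

52 m


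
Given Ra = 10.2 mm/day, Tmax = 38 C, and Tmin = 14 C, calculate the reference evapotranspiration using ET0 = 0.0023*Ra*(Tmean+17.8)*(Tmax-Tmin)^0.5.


Tmean = (Tmax + Tmin)/2 = (38 + 14)/2 = 26.0
ET0 = 0.0023 * 10.2 * (26.0 + 17.8) * sqrt(38 - 14)
ET0 = 0.0023 * 10.2 * 43.8 * 4.898979

5.0339 mm/day


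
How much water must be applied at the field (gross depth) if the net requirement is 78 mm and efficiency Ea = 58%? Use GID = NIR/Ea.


Ea = 58% = 0.58
GID = NIR / Ea = 78 / 0.58 = 134.4828 mm

134.4828 mm


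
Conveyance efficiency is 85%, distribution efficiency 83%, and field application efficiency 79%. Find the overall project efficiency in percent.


Ec = 0.85, Eb = 0.83, Ea = 0.79
E = 0.85 * 0.83 * 0.79 * 100 = 55.7345%

55.7345 %


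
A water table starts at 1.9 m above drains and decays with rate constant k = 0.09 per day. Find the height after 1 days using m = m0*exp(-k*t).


m = m0 * exp(-k*t)
m = 1.9 * exp(-0.09 * 1)
m = 1.9 * exp(-0.0900)

1.7365 m


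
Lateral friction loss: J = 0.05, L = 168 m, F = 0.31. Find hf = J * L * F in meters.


hf = J * L * F = 0.05 * 168 * 0.31 = 2.6040 m

2.6040 m


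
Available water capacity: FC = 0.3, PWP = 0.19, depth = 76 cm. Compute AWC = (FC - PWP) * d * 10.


AWC = (FC - PWP) * d * 10
AWC = (0.3 - 0.19) * 76 * 10
AWC = 0.1100 * 76 * 10

83.6000 mm


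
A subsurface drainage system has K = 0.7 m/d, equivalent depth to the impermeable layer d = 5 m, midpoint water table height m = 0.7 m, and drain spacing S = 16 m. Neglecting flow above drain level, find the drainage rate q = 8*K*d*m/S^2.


q = 8*K*d*m/S^2
q = 8*0.7*5*0.7/16^2
q = 19.6000 / 256

0.0766 m/d


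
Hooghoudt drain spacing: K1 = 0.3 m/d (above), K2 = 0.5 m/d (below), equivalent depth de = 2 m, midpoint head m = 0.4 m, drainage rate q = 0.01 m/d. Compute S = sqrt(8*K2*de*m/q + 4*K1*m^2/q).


S^2 = 8*K2*de*m/q + 4*K1*m^2/q
S^2 = 8*0.5*2*0.4/0.01 + 4*0.3*0.4^2/0.01
S = sqrt(339.2000)

18.4174 m


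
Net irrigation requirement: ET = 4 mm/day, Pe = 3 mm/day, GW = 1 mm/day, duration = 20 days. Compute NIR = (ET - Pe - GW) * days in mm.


Daily deficit = ET - Pe - GW = 4 - 3 - 1 = 0 mm/day
NIR = 0 * 20 = 0 mm

0 mm


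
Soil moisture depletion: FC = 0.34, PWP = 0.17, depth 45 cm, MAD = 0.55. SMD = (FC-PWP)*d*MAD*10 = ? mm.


SMD = (FC - PWP) * d * MAD * 10
SMD = (0.34 - 0.17) * 45 * 0.55 * 10
SMD = 0.1700 * 45 * 0.55 * 10

42.0750 mm


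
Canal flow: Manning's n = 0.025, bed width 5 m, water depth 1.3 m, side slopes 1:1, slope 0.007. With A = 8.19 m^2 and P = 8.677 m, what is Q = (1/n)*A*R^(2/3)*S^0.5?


R = A/P = 8.19/8.677 = 0.943875
Q = (1/0.025) * 8.19 * 0.943875^(2/3) * 0.007^0.5

26.3736 m^3/s


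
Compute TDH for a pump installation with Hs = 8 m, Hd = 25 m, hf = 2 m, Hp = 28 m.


TDH = Hs + Hd + hf + Hp = 8 + 25 + 2 + 28 = 63

63 m


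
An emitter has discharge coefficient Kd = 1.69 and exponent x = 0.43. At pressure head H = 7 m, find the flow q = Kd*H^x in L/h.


q = Kd * H^x = 1.69 * 7^0.43 = 1.69 * 2.308831

3.9019 L/h


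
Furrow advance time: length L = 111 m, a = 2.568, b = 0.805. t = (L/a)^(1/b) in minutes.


t = (L/a)^(1/b)
t = (111/2.568)^(1/0.805)
t = 43.224299^(1/0.805)

107.6367 min


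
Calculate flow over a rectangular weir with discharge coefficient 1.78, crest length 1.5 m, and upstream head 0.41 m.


Q = C * L * H^(3/2) = 1.78 * 1.5 * 0.41^1.5 = 1.78 * 1.5 * 0.262528

0.7009 m^3/s


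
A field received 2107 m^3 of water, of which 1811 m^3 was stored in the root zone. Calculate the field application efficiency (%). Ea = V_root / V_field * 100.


Ea = V_root / V_field * 100 = 1811 / 2107 * 100 = 85.9516%

85.9516 %


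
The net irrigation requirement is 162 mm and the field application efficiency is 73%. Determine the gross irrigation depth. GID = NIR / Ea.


Ea = 73% = 0.73
GID = NIR / Ea = 162 / 0.73 = 221.9178 mm

221.9178 mm


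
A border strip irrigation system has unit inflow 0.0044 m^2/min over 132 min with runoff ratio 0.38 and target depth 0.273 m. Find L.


L = q*t/((1+r)*Z)
L = 0.0044*132/((1+0.38)*0.273)
L = 0.5808/0.37674

1.5416 m


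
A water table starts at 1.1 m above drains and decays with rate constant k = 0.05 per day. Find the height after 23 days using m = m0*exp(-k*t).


m = m0 * exp(-k*t)
m = 1.1 * exp(-0.05 * 23)
m = 1.1 * exp(-1.1500)

0.3483 m


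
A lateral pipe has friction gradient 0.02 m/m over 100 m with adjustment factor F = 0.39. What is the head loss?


hf = J * L * F = 0.02 * 100 * 0.39 = 0.7800 m

0.7800 m


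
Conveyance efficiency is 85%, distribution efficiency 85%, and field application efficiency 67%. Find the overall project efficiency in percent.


Ec = 0.85, Eb = 0.85, Ea = 0.67
E = 0.85 * 0.85 * 0.67 * 100 = 48.4075%

48.4075 %


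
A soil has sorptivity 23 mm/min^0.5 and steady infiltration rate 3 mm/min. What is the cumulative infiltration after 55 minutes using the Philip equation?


F = S*sqrt(t) + A*t
F = 23*sqrt(55) + 3*55
F = 23*7.416198 + 165

335.5726 mm


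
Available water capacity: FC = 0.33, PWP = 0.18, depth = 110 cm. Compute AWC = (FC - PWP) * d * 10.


AWC = (FC - PWP) * d * 10
AWC = (0.33 - 0.18) * 110 * 10
AWC = 0.1500 * 110 * 10

165.0000 mm


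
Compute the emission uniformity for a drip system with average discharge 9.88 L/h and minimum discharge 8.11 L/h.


EU = (q_min/q_avg)*100 = (8.11/9.88)*100 = 82.0850%

82.0850 %


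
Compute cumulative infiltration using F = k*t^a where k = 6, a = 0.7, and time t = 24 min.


F = k * t^a = 6 * 24^0.7
F = 6 * 9.250131

55.5008 mm


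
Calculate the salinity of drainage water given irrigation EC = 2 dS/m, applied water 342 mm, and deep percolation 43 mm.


EC_dw = EC_iw * D_iw / D_dw
EC_dw = 2 * 342 / 43
EC_dw = 684 / 43

15.9070 dS/m


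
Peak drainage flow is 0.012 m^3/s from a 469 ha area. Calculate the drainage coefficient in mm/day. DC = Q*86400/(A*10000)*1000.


DC = Q * 86400 / (A * 10000) * 1000
DC = 0.012 * 86400 / (469 * 10000) * 1000
DC = 1036800.0000 / 4690000

0.2211 mm/day


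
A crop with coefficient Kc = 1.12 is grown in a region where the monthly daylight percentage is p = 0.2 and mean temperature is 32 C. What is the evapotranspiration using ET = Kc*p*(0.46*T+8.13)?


ET = Kc * p * (0.46*T + 8.13)
ET = 1.12 * 0.2 * (0.46*32 + 8.13)
ET = 1.12 * 0.2 * 22.8500

5.1184 mm/day


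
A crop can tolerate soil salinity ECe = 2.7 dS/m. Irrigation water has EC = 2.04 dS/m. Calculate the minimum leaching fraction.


LR = ECiw / (5*ECe - ECiw)
LR = 2.04 / (5*2.7 - 2.04)
LR = 2.04 / 11.4600

0.1780


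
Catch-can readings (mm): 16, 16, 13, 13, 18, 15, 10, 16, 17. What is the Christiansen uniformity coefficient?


mean = 14.888889 mm
MAD = 1.925926 mm
CU = (1 - 1.925926/14.888889)*100

87.0647 %


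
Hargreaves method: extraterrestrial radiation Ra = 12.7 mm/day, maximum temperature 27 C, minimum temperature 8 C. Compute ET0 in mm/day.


Tmean = (Tmax + Tmin)/2 = (27 + 8)/2 = 17.5
ET0 = 0.0023 * 12.7 * (17.5 + 17.8) * sqrt(27 - 8)
ET0 = 0.0023 * 12.7 * 35.3 * 4.358899

4.4945 mm/day


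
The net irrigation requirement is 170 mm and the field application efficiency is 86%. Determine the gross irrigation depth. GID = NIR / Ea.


Ea = 86% = 0.86
GID = NIR / Ea = 170 / 0.86 = 197.6744 mm

197.6744 mm


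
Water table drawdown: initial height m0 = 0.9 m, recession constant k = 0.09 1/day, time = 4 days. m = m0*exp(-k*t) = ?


m = m0 * exp(-k*t)
m = 0.9 * exp(-0.09 * 4)
m = 0.9 * exp(-0.3600)

0.6279 m


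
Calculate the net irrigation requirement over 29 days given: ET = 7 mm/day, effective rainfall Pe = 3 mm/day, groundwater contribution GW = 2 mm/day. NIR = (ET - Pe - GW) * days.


Daily deficit = ET - Pe - GW = 7 - 3 - 2 = 2 mm/day
NIR = 2 * 29 = 58 mm

58.0000 mm


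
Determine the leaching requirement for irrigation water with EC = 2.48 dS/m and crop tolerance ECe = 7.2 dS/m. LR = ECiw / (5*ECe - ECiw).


LR = ECiw / (5*ECe - ECiw)
LR = 2.48 / (5*7.2 - 2.48)
LR = 2.48 / 33.5200

0.0740


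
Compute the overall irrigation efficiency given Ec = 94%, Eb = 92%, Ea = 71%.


Ec = 0.94, Eb = 0.92, Ea = 0.71
E = 0.94 * 0.92 * 0.71 * 100 = 61.4008%

61.4008 %


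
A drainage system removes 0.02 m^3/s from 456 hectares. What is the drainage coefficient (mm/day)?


DC = Q * 86400 / (A * 10000) * 1000
DC = 0.02 * 86400 / (456 * 10000) * 1000
DC = 1728000.0000 / 4560000

0.3789 mm/day


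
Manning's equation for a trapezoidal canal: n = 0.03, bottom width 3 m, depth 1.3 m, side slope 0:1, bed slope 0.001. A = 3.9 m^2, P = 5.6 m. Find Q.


R = A/P = 3.9/5.6 = 0.696429
Q = (1/0.03) * 3.9 * 0.696429^(2/3) * 0.001^0.5

3.2299 m^3/s


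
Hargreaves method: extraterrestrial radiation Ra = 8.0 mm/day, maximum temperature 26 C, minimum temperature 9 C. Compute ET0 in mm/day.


Tmean = (Tmax + Tmin)/2 = (26 + 9)/2 = 17.5
ET0 = 0.0023 * 8.0 * (17.5 + 17.8) * sqrt(26 - 9)
ET0 = 0.0023 * 8.0 * 35.3 * 4.123106

2.6780 mm/day


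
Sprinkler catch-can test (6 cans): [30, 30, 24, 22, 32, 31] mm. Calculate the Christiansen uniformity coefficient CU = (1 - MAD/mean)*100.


mean = 28.166667 mm
MAD = 3.444444 mm
CU = (1 - 3.444444/28.166667)*100

87.7712 %


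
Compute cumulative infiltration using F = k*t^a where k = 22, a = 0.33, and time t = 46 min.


F = k * t^a = 22 * 46^0.33
F = 22 * 3.537611

77.8274 mm


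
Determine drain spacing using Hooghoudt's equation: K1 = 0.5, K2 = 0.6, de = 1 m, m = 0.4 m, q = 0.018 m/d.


S^2 = 8*K2*de*m/q + 4*K1*m^2/q
S^2 = 8*0.6*1*0.4/0.018 + 4*0.5*0.4^2/0.018
S = sqrt(124.4444)

11.1555 m


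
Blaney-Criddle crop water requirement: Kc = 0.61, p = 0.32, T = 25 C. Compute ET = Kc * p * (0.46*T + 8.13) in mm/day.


ET = Kc * p * (0.46*T + 8.13)
ET = 0.61 * 0.32 * (0.46*25 + 8.13)
ET = 0.61 * 0.32 * 19.6300

3.8318 mm/day


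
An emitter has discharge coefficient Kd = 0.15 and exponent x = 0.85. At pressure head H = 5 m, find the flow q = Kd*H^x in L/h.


q = Kd * H^x = 0.15 * 5^0.85 = 0.15 * 3.927575

0.5891 L/h


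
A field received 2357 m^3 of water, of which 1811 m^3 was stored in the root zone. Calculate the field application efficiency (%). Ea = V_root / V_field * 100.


Ea = V_root / V_field * 100 = 1811 / 2357 * 100 = 76.8350%

76.8350 %


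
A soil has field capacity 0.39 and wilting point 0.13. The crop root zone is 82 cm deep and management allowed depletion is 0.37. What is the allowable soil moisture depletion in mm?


SMD = (FC - PWP) * d * MAD * 10
SMD = (0.39 - 0.13) * 82 * 0.37 * 10
SMD = 0.2600 * 82 * 0.37 * 10

78.8840 mm


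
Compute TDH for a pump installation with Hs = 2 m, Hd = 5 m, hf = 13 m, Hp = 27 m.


TDH = Hs + Hd + hf + Hp = 2 + 5 + 13 + 27 = 47

47 m


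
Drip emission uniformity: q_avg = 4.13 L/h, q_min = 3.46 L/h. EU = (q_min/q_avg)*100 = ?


EU = (q_min/q_avg)*100 = (3.46/4.13)*100 = 83.7772%

83.7772 %


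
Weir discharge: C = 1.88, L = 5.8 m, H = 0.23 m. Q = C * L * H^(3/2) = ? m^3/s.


Q = C * L * H^(3/2) = 1.88 * 5.8 * 0.23^1.5 = 1.88 * 5.8 * 0.110304

1.2028 m^3/s


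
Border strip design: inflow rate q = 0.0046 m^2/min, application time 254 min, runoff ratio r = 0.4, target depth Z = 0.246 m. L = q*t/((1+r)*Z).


L = q*t/((1+r)*Z)
L = 0.0046*254/((1+0.4)*0.246)
L = 1.1684/0.3444

3.3926 m


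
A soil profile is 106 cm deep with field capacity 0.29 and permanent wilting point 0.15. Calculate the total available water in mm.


AWC = (FC - PWP) * d * 10
AWC = (0.29 - 0.15) * 106 * 10
AWC = 0.1400 * 106 * 10

148.4000 mm


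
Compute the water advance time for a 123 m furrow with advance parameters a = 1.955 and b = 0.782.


t = (L/a)^(1/b)
t = (123/1.955)^(1/0.782)
t = 62.915601^(1/0.782)

199.6193 min


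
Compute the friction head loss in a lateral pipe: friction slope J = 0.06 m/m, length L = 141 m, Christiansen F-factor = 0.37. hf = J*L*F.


hf = J * L * F = 0.06 * 141 * 0.37 = 3.1302 m

3.1302 m


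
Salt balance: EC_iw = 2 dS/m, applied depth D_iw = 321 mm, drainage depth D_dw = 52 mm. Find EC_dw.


EC_dw = EC_iw * D_iw / D_dw
EC_dw = 2 * 321 / 52
EC_dw = 642 / 52

12.3462 dS/m


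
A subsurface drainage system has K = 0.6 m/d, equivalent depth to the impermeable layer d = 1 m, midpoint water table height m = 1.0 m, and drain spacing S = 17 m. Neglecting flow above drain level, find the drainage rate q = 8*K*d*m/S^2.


q = 8*K*d*m/S^2
q = 8*0.6*1*1.0/17^2
q = 4.8000 / 289

0.0166 m/d


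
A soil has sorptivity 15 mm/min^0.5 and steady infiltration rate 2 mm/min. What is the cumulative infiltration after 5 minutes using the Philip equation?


F = S*sqrt(t) + A*t
F = 15*sqrt(5) + 2*5
F = 15*2.236068 + 10

43.5410 mm


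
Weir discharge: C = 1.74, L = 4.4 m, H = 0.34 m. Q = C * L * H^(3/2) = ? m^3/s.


Q = C * L * H^(3/2) = 1.74 * 4.4 * 0.34^1.5 = 1.74 * 4.4 * 0.198252

1.5178 m^3/s


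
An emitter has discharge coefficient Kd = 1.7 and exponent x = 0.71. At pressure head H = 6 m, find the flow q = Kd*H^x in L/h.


q = Kd * H^x = 1.7 * 6^0.71 = 1.7 * 3.568514

6.0665 L/h


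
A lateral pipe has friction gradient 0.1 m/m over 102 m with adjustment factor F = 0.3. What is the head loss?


hf = J * L * F = 0.1 * 102 * 0.3 = 3.0600 m

3.0600 m


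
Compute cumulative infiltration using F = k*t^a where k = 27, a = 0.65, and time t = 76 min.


F = k * t^a = 27 * 76^0.65
F = 27 * 16.692786

450.7052 mm


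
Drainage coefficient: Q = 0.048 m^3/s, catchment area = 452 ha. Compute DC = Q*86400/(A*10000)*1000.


DC = Q * 86400 / (A * 10000) * 1000
DC = 0.048 * 86400 / (452 * 10000) * 1000
DC = 4147200.0000 / 4520000

0.9175 mm/day


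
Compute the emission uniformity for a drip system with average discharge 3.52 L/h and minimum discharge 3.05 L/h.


EU = (q_min/q_avg)*100 = (3.05/3.52)*100 = 86.6477%

86.6477 %


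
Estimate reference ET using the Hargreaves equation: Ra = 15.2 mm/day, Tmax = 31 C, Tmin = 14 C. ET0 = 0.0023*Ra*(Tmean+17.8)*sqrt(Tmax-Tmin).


Tmean = (Tmax + Tmin)/2 = (31 + 14)/2 = 22.5
ET0 = 0.0023 * 15.2 * (22.5 + 17.8) * sqrt(31 - 14)
ET0 = 0.0023 * 15.2 * 40.3 * 4.123106

5.8090 mm/day


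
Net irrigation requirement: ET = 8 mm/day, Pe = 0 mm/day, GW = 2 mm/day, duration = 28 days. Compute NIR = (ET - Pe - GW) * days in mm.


Daily deficit = ET - Pe - GW = 8 - 0 - 2 = 6 mm/day
NIR = 6 * 28 = 168 mm

168.0000 mm


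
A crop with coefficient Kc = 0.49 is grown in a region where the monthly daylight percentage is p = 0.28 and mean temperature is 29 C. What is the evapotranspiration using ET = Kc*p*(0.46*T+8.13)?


ET = Kc * p * (0.46*T + 8.13)
ET = 0.49 * 0.28 * (0.46*29 + 8.13)
ET = 0.49 * 0.28 * 21.4700

2.9457 mm/day


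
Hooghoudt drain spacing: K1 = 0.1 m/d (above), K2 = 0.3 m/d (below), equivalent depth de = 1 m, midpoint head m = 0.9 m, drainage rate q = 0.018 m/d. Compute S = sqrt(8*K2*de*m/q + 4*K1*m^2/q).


S^2 = 8*K2*de*m/q + 4*K1*m^2/q
S^2 = 8*0.3*1*0.9/0.018 + 4*0.1*0.9^2/0.018
S = sqrt(138.0000)

11.7473 m


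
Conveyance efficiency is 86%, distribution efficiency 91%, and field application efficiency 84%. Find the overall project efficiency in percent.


Ec = 0.86, Eb = 0.91, Ea = 0.84
E = 0.86 * 0.91 * 0.84 * 100 = 65.7384%

65.7384 %


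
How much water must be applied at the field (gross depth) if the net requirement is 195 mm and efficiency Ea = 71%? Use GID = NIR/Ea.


Ea = 71% = 0.71
GID = NIR / Ea = 195 / 0.71 = 274.6479 mm

274.6479 mm


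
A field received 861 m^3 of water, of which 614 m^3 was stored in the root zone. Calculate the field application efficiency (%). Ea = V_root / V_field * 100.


Ea = V_root / V_field * 100 = 614 / 861 * 100 = 71.3124%

71.3124 %


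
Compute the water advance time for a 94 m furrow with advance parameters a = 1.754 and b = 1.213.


t = (L/a)^(1/b)
t = (94/1.754)^(1/1.213)
t = 53.591790^(1/1.213)

26.6362 min


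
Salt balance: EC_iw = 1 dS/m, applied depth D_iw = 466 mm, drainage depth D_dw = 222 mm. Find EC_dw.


EC_dw = EC_iw * D_iw / D_dw
EC_dw = 1 * 466 / 222
EC_dw = 466 / 222

2.0991 dS/m


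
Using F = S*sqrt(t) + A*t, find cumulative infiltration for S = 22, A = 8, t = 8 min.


F = S*sqrt(t) + A*t
F = 22*sqrt(8) + 8*8
F = 22*2.828427 + 64

126.2254 mm


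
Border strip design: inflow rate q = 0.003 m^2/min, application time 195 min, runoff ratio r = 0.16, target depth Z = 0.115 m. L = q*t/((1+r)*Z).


L = q*t/((1+r)*Z)
L = 0.003*195/((1+0.16)*0.115)
L = 0.585/0.1334

4.3853 m


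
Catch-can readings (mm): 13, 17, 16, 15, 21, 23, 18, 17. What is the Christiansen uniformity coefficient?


mean = 17.500000 mm
MAD = 2.375000 mm
CU = (1 - 2.375000/17.500000)*100

86.4286 %


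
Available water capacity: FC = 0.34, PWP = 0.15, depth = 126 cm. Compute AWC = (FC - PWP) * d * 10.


AWC = (FC - PWP) * d * 10
AWC = (0.34 - 0.15) * 126 * 10
AWC = 0.1900 * 126 * 10

239.4000 mm


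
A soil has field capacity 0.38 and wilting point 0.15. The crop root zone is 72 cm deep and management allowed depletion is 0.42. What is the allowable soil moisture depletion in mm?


SMD = (FC - PWP) * d * MAD * 10
SMD = (0.38 - 0.15) * 72 * 0.42 * 10
SMD = 0.2300 * 72 * 0.42 * 10

69.5520 mm


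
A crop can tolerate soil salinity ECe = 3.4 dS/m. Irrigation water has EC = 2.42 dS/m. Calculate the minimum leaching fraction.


LR = ECiw / (5*ECe - ECiw)
LR = 2.42 / (5*3.4 - 2.42)
LR = 2.42 / 14.5800

0.1660


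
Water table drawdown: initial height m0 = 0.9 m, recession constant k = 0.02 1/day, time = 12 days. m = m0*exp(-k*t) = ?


m = m0 * exp(-k*t)
m = 0.9 * exp(-0.02 * 12)
m = 0.9 * exp(-0.2400)

0.7080 m


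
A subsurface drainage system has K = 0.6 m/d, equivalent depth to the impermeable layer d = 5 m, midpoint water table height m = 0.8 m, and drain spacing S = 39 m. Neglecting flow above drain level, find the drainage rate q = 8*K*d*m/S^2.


q = 8*K*d*m/S^2
q = 8*0.6*5*0.8/39^2
q = 19.2000 / 1521

0.0126 m/d


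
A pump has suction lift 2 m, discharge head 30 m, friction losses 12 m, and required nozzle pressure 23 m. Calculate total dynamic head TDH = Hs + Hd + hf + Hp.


TDH = Hs + Hd + hf + Hp = 2 + 30 + 12 + 23 = 67

67 m


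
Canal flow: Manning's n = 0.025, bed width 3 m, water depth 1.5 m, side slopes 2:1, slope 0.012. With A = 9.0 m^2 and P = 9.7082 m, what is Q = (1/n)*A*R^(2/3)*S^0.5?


R = A/P = 9.0/9.7082 = 0.927051
Q = (1/0.025) * 9.0 * 0.927051^(2/3) * 0.012^0.5

37.4940 m^3/s


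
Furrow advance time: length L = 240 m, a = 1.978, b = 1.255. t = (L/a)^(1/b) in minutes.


t = (L/a)^(1/b)
t = (240/1.978)^(1/1.255)
t = 121.334681^(1/1.255)

45.7663 min


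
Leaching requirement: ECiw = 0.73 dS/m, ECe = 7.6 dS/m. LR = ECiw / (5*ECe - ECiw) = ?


LR = ECiw / (5*ECe - ECiw)
LR = 0.73 / (5*7.6 - 0.73)
LR = 0.73 / 37.2700

0.0196


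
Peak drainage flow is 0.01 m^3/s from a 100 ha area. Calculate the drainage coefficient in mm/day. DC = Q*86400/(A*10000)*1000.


DC = Q * 86400 / (A * 10000) * 1000
DC = 0.01 * 86400 / (100 * 10000) * 1000
DC = 864000.0000 / 1000000

0.8640 mm/day


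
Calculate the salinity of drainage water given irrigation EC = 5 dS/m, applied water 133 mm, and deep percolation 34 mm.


EC_dw = EC_iw * D_iw / D_dw
EC_dw = 5 * 133 / 34
EC_dw = 665 / 34

19.5588 dS/m


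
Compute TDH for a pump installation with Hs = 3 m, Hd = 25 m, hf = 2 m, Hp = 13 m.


TDH = Hs + Hd + hf + Hp = 3 + 25 + 2 + 13 = 43

43 m


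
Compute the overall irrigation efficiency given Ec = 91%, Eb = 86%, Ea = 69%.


Ec = 0.91, Eb = 0.86, Ea = 0.69
E = 0.91 * 0.86 * 0.69 * 100 = 53.9994%

53.9994 %


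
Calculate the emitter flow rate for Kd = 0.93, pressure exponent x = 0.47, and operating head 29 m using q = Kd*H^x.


q = Kd * H^x = 0.93 * 29^0.47 = 0.93 * 4.867736

4.5270 L/h


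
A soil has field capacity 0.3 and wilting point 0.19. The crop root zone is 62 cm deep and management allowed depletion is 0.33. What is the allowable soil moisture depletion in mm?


SMD = (FC - PWP) * d * MAD * 10
SMD = (0.3 - 0.19) * 62 * 0.33 * 10
SMD = 0.1100 * 62 * 0.33 * 10

22.5060 mm


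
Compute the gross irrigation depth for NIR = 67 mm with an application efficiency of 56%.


Ea = 56% = 0.56
GID = NIR / Ea = 67 / 0.56 = 119.6429 mm

119.6429 mm


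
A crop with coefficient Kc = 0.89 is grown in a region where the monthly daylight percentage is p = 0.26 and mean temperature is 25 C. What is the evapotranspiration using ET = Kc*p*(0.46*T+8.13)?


ET = Kc * p * (0.46*T + 8.13)
ET = 0.89 * 0.26 * (0.46*25 + 8.13)
ET = 0.89 * 0.26 * 19.6300

4.5424 mm/day


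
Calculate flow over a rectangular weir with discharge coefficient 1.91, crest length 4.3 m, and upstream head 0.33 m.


Q = C * L * H^(3/2) = 1.91 * 4.3 * 0.33^1.5 = 1.91 * 4.3 * 0.189571

1.5569 m^3/s


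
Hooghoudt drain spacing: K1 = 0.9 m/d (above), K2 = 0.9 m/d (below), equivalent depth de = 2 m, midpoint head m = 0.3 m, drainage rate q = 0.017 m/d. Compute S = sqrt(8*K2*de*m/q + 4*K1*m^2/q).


S^2 = 8*K2*de*m/q + 4*K1*m^2/q
S^2 = 8*0.9*2*0.3/0.017 + 4*0.9*0.3^2/0.017
S = sqrt(273.1765)

16.5281 m


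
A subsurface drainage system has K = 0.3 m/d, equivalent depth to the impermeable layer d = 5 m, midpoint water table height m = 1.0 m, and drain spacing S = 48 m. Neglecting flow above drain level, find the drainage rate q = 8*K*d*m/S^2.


q = 8*K*d*m/S^2
q = 8*0.3*5*1.0/48^2
q = 12.0000 / 2304

0.0052 m/d


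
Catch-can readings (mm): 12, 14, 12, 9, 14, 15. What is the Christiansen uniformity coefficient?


mean = 12.666667 mm
MAD = 1.666667 mm
CU = (1 - 1.666667/12.666667)*100

86.8421 %


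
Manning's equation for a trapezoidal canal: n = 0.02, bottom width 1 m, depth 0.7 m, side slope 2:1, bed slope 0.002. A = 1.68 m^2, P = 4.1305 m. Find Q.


R = A/P = 1.68/4.1305 = 0.406730
Q = (1/0.02) * 1.68 * 0.406730^(2/3) * 0.002^0.5

2.0622 m^3/s


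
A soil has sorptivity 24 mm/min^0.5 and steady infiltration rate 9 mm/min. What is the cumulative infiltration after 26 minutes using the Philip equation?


F = S*sqrt(t) + A*t
F = 24*sqrt(26) + 9*26
F = 24*5.099020 + 234

356.3765 mm


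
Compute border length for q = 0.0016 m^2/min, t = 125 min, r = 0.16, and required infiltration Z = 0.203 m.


L = q*t/((1+r)*Z)
L = 0.0016*125/((1+0.16)*0.203)
L = 0.2/0.23548

0.8493 m


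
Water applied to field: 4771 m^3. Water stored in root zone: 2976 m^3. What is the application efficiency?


Ea = V_root / V_field * 100 = 2976 / 4771 * 100 = 62.3769%

62.3769 %


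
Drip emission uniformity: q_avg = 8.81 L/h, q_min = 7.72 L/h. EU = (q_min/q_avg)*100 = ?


EU = (q_min/q_avg)*100 = (7.72/8.81)*100 = 87.6277%

87.6277 %


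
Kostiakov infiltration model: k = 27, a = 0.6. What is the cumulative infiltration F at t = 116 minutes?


F = k * t^a = 27 * 116^0.6
F = 27 * 17.325062

467.7767 mm


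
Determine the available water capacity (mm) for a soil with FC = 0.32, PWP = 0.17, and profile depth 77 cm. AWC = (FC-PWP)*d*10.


AWC = (FC - PWP) * d * 10
AWC = (0.32 - 0.17) * 77 * 10
AWC = 0.1500 * 77 * 10

115.5000 mm


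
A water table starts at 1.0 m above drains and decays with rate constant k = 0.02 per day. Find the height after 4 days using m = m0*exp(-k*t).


m = m0 * exp(-k*t)
m = 1.0 * exp(-0.02 * 4)
m = 1.0 * exp(-0.0800)

0.9231 m


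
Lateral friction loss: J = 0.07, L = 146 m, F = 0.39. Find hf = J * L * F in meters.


hf = J * L * F = 0.07 * 146 * 0.39 = 3.9858 m

3.9858 m


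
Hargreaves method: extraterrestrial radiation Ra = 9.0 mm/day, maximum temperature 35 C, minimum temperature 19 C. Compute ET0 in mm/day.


Tmean = (Tmax + Tmin)/2 = (35 + 19)/2 = 27.0
ET0 = 0.0023 * 9.0 * (27.0 + 17.8) * sqrt(35 - 19)
ET0 = 0.0023 * 9.0 * 44.8 * 4.000000

3.7094 mm/day


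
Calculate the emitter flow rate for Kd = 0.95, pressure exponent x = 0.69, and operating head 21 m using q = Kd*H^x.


q = Kd * H^x = 0.95 * 21^0.69 = 0.95 * 8.172056

7.7635 L/h


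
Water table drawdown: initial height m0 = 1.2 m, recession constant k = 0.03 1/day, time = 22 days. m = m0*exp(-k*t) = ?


m = m0 * exp(-k*t)
m = 1.2 * exp(-0.03 * 22)
m = 1.2 * exp(-0.6600)

0.6202 m


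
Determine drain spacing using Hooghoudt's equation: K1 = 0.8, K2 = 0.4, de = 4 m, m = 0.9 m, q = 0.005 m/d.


S^2 = 8*K2*de*m/q + 4*K1*m^2/q
S^2 = 8*0.4*4*0.9/0.005 + 4*0.8*0.9^2/0.005
S = sqrt(2822.4000)

53.1263 m


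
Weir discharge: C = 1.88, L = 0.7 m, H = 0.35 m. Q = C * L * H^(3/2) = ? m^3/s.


Q = C * L * H^(3/2) = 1.88 * 0.7 * 0.35^1.5 = 1.88 * 0.7 * 0.207063

0.2725 m^3/s


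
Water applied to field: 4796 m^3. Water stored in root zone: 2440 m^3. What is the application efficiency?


Ea = V_root / V_field * 100 = 2440 / 4796 * 100 = 50.8757%

50.8757 %


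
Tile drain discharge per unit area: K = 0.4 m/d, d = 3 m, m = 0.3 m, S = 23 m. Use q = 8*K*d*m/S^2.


q = 8*K*d*m/S^2
q = 8*0.4*3*0.3/23^2
q = 2.8800 / 529

0.0054 m/d


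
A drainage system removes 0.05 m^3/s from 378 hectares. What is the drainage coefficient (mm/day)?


DC = Q * 86400 / (A * 10000) * 1000
DC = 0.05 * 86400 / (378 * 10000) * 1000
DC = 4320000.0000 / 3780000

1.1429 mm/day


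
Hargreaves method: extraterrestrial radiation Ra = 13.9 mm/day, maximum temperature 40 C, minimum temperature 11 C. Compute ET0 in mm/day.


Tmean = (Tmax + Tmin)/2 = (40 + 11)/2 = 25.5
ET0 = 0.0023 * 13.9 * (25.5 + 17.8) * sqrt(40 - 11)
ET0 = 0.0023 * 13.9 * 43.3 * 5.385165

7.4547 mm/day
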